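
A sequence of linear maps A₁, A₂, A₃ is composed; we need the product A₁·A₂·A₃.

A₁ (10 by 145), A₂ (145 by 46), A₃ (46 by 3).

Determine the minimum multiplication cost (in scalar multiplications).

Order (A₁·(A₂·A₃)): (A₂·A₃): 145×46 by 46×3 → 145×3, cost 145·46·3 = 20010; (A₁·(A₂·A₃)): 10×145 by 145×3 → 10×3, cost 10·145·3 = 4350; cumulative 24360. Total 24360.
Order ((A₁·A₂)·A₃): (A₁·A₂): 10×145 by 145×46 → 10×46, cost 10·145·46 = 66700; ((A₁·A₂)·A₃): 10×46 by 46×3 → 10×3, cost 10·46·3 = 1380; cumulative 68080. Total 68080.
Minimum: 24360.

24360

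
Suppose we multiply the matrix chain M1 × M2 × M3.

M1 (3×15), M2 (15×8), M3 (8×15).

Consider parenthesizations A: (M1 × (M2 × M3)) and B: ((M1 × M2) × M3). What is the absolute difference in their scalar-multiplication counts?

Order A = (M1 × (M2 × M3)): (M2 × M3): 15×8 by 8×15 → 15×15, cost 15·8·15 = 1800; (M1 × (M2 × M3)): 3×15 by 15×15 → 3×15, cost 3·15·15 = 675; cumulative 2475. Total 2475.
Order B = ((M1 × M2) × M3): (M1 × M2): 3×15 by 15×8 → 3×8, cost 3·15·8 = 360; ((M1 × M2) × M3): 3×8 by 8×15 → 3×15, cost 3·8·15 = 360; cumulative 720. Total 720.
Difference: |2475 − 720| = 1755.

1755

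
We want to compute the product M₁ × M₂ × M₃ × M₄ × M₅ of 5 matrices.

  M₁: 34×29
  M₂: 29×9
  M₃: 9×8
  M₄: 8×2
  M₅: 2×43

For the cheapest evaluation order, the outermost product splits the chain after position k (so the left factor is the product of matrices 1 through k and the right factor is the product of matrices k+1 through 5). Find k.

4

Adjacent pairs: M₁M₂ = 34·29·9 = 8874; M₂M₃ = 29·9·8 = 2088; M₃M₄ = 9·8·2 = 144; M₄M₅ = 8·2·43 = 688.
Length 3: M₁..M₃: k=1: 0+2088+34·29·8=9976; k=2: 8874+0+34·9·8=11322 → min 9976 | M₂..M₄: k=2: 0+144+29·9·2=666; k=3: 2088+0+29·8·2=2552 → min 666 | M₃..M₅: k=3: 0+688+9·8·43=3784; k=4: 144+0+9·2·43=918 → min 918.
Length 4: M₁..M₄: k=1: 0+666+34·29·2=2638; k=2: 8874+144+34·9·2=9630; k=3: 9976+0+34·8·2=10520 → min 2638 | M₂..M₅: k=2: 0+918+29·9·43=12141; k=3: 2088+688+29·8·43=12752; k=4: 666+0+29·2·43=3160 → min 3160.
Top-level splits: k=1: (M₁..M₁)·(M₂..M₅) → 0+3160+34·29·43 = 45558; k=2: (M₁..M₂)·(M₃..M₅) → 8874+918+34·9·43 = 22950; k=3: (M₁..M₃)·(M₄..M₅) → 9976+688+34·8·43 = 22360; k=4: (M₁..M₄)·(M₅..M₅) → 2638+0+34·2·43 = 5562.
Best split is after M₄, i.e. k = 4.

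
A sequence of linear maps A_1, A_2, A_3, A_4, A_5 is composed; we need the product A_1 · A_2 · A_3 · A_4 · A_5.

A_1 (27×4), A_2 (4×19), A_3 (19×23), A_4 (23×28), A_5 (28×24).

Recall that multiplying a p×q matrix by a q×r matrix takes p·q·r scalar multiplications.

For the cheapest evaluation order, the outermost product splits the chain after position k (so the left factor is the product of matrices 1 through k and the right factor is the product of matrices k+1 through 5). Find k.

1

Adjacent pairs: A_1A_2 = 27·4·19 = 2052; A_2A_3 = 4·19·23 = 1748; A_3A_4 = 19·23·28 = 12236; A_4A_5 = 23·28·24 = 15456.
Length 3: A_1..A_3: k=1: 0+1748+27·4·23=4232; k=2: 2052+0+27·19·23=13851 → min 4232 | A_2..A_4: k=2: 0+12236+4·19·28=14364; k=3: 1748+0+4·23·28=4324 → min 4324 | A_3..A_5: k=3: 0+15456+19·23·24=25944; k=4: 12236+0+19·28·24=25004 → min 25004.
Length 4: A_1..A_4: k=1: 0+4324+27·4·28=7348; k=2: 2052+12236+27·19·28=28652; k=3: 4232+0+27·23·28=21620 → min 7348 | A_2..A_5: k=2: 0+25004+4·19·24=26828; k=3: 1748+15456+4·23·24=19412; k=4: 4324+0+4·28·24=7012 → min 7012.
Top-level splits: k=1: (A_1..A_1)·(A_2..A_5) → 0+7012+27·4·24 = 9604; k=2: (A_1..A_2)·(A_3..A_5) → 2052+25004+27·19·24 = 39368; k=3: (A_1..A_3)·(A_4..A_5) → 4232+15456+27·23·24 = 34592; k=4: (A_1..A_4)·(A_5..A_5) → 7348+0+27·28·24 = 25492.
Best split is after A_1, i.e. k = 1.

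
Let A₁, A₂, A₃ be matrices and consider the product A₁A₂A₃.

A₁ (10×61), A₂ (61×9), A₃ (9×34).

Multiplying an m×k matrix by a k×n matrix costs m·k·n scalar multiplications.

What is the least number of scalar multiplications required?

8550

Order (A₁(A₂A₃)): (A₂A₃): 61×9 by 9×34 → 61×34, cost 61·9·34 = 18666; (A₁(A₂A₃)): 10×61 by 61×34 → 10×34, cost 10·61·34 = 20740; cumulative 39406. Total 39406.
Order ((A₁A₂)A₃): (A₁A₂): 10×61 by 61×9 → 10×9, cost 10·61·9 = 5490; ((A₁A₂)A₃): 10×9 by 9×34 → 10×34, cost 10·9·34 = 3060; cumulative 8550. Total 8550.
Minimum: 8550.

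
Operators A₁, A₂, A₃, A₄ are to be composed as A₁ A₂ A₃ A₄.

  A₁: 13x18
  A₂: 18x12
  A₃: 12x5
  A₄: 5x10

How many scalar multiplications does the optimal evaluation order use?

Adjacent pairs: A₁A₂ = 13·18·12 = 2808; A₂A₃ = 18·12·5 = 1080; A₃A₄ = 12·5·10 = 600.
Length 3: A₁..A₃: k=1: 0+1080+13·18·5=2250; k=2: 2808+0+13·12·5=3588 → min 2250 | A₂..A₄: k=2: 0+600+18·12·10=2760; k=3: 1080+0+18·5·10=1980 → min 1980.
Length 4: A₁..A₄: k=1: 0+1980+13·18·10=4320; k=2: 2808+600+13·12·10=4968; k=3: 2250+0+13·5·10=2900 → min 2900.
Optimal order: ((A₁ (A₂ A₃)) A₄) with cost 2900.

2900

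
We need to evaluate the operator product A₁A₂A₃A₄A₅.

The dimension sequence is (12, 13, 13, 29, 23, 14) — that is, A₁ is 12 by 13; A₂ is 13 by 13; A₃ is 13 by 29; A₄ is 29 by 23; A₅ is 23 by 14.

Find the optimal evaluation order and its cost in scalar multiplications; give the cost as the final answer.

Adjacent pairs: A₁A₂ = 12·13·13 = 2028; A₂A₃ = 13·13·29 = 4901; A₃A₄ = 13·29·23 = 8671; A₄A₅ = 29·23·14 = 9338.
Length 3: A₁..A₃: k=1: 0+4901+12·13·29=9425; k=2: 2028+0+12·13·29=6552 → min 6552 | A₂..A₄: k=2: 0+8671+13·13·23=12558; k=3: 4901+0+13·29·23=13572 → min 12558 | A₃..A₅: k=3: 0+9338+13·29·14=14616; k=4: 8671+0+13·23·14=12857 → min 12857.
Length 4: A₁..A₄: k=1: 0+12558+12·13·23=16146; k=2: 2028+8671+12·13·23=14287; k=3: 6552+0+12·29·23=14556 → min 14287 | A₂..A₅: k=2: 0+12857+13·13·14=15223; k=3: 4901+9338+13·29·14=19517; k=4: 12558+0+13·23·14=16744 → min 15223.
Length 5: A₁..A₅: k=1: 0+15223+12·13·14=17407; k=2: 2028+12857+12·13·14=17069; k=3: 6552+9338+12·29·14=20762; k=4: 14287+0+12·23·14=18151 → min 17069.
Optimal parenthesization: ((A₁A₂)((A₃A₄)A₅)) with cost 17069.

17069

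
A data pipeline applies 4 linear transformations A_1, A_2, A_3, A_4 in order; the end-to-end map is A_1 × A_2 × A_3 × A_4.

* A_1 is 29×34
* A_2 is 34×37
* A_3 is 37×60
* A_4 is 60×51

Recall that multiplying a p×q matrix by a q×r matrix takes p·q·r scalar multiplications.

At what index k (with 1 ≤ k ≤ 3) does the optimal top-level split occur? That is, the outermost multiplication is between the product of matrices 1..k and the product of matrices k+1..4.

3

Adjacent pairs: A_1A_2 = 29·34·37 = 36482; A_2A_3 = 34·37·60 = 75480; A_3A_4 = 37·60·51 = 113220.
Length 3: A_1..A_3: k=1: 0+75480+29·34·60=134640; k=2: 36482+0+29·37·60=100862 → min 100862 | A_2..A_4: k=2: 0+113220+34·37·51=177378; k=3: 75480+0+34·60·51=179520 → min 177378.
Top-level splits: k=1: (A_1..A_1)·(A_2..A_4) → 0+177378+29·34·51 = 227664; k=2: (A_1..A_2)·(A_3..A_4) → 36482+113220+29·37·51 = 204425; k=3: (A_1..A_3)·(A_4..A_4) → 100862+0+29·60·51 = 189602.
Best split is after A_3, i.e. k = 3.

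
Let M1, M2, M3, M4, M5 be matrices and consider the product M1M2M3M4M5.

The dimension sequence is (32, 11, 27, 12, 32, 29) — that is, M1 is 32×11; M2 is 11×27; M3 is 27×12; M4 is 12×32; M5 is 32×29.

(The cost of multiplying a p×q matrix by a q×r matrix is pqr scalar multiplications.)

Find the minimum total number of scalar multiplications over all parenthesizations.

28204

Adjacent pairs: M1M2 = 32·11·27 = 9504; M2M3 = 11·27·12 = 3564; M3M4 = 27·12·32 = 10368; M4M5 = 12·32·29 = 11136.
Length 3: M1..M3: k=1: 0+3564+32·11·12=7788; k=2: 9504+0+32·27·12=19872 → min 7788 | M2..M4: k=2: 0+10368+11·27·32=19872; k=3: 3564+0+11·12·32=7788 → min 7788 | M3..M5: k=3: 0+11136+27·12·29=20532; k=4: 10368+0+27·32·29=35424 → min 20532.
Length 4: M1..M4: k=1: 0+7788+32·11·32=19052; k=2: 9504+10368+32·27·32=47520; k=3: 7788+0+32·12·32=20076 → min 19052 | M2..M5: k=2: 0+20532+11·27·29=29145; k=3: 3564+11136+11·12·29=18528; k=4: 7788+0+11·32·29=17996 → min 17996.
Length 5: M1..M5: k=1: 0+17996+32·11·29=28204; k=2: 9504+20532+32·27·29=55092; k=3: 7788+11136+32·12·29=30060; k=4: 19052+0+32·32·29=48748 → min 28204.
Optimal order: (M1(((M2M3)M4)M5)) with cost 28204.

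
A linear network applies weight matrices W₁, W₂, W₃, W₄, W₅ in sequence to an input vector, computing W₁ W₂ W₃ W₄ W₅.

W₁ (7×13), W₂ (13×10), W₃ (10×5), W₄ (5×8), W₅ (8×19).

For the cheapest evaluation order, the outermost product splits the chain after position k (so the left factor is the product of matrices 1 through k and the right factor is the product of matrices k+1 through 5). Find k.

Adjacent pairs: W₁W₂ = 7·13·10 = 910; W₂W₃ = 13·10·5 = 650; W₃W₄ = 10·5·8 = 400; W₄W₅ = 5·8·19 = 760.
Length 3: W₁..W₃: k=1: 0+650+7·13·5=1105; k=2: 910+0+7·10·5=1260 → min 1105 | W₂..W₄: k=2: 0+400+13·10·8=1440; k=3: 650+0+13·5·8=1170 → min 1170 | W₃..W₅: k=3: 0+760+10·5·19=1710; k=4: 400+0+10·8·19=1920 → min 1710.
Length 4: W₁..W₄: k=1: 0+1170+7·13·8=1898; k=2: 910+400+7·10·8=1870; k=3: 1105+0+7·5·8=1385 → min 1385 | W₂..W₅: k=2: 0+1710+13·10·19=4180; k=3: 650+760+13·5·19=2645; k=4: 1170+0+13·8·19=3146 → min 2645.
Top-level splits: k=1: (W₁..W₁)·(W₂..W₅) → 0+2645+7·13·19 = 4374; k=2: (W₁..W₂)·(W₃..W₅) → 910+1710+7·10·19 = 3950; k=3: (W₁..W₃)·(W₄..W₅) → 1105+760+7·5·19 = 2530; k=4: (W₁..W₄)·(W₅..W₅) → 1385+0+7·8·19 = 2449.
Best split is after W₄, i.e. k = 4.

4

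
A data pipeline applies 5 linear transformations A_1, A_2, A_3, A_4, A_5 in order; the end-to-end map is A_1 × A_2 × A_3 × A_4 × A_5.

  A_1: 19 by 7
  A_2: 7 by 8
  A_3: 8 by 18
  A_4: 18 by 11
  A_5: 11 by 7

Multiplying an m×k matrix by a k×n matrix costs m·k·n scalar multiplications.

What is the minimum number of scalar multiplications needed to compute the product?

Adjacent pairs: A_1A_2 = 19·7·8 = 1064; A_2A_3 = 7·8·18 = 1008; A_3A_4 = 8·18·11 = 1584; A_4A_5 = 18·11·7 = 1386.
Length 3: A_1..A_3: k=1: 0+1008+19·7·18=3402; k=2: 1064+0+19·8·18=3800 → min 3402 | A_2..A_4: k=2: 0+1584+7·8·11=2200; k=3: 1008+0+7·18·11=2394 → min 2200 | A_3..A_5: k=3: 0+1386+8·18·7=2394; k=4: 1584+0+8·11·7=2200 → min 2200.
Length 4: A_1..A_4: k=1: 0+2200+19·7·11=3663; k=2: 1064+1584+19·8·11=4320; k=3: 3402+0+19·18·11=7164 → min 3663 | A_2..A_5: k=2: 0+2200+7·8·7=2592; k=3: 1008+1386+7·18·7=3276; k=4: 2200+0+7·11·7=2739 → min 2592.
Length 5: A_1..A_5: k=1: 0+2592+19·7·7=3523; k=2: 1064+2200+19·8·7=4328; k=3: 3402+1386+19·18·7=7182; k=4: 3663+0+19·11·7=5126 → min 3523.
Optimal order: (A_1 × (A_2 × ((A_3 × A_4) × A_5))) with cost 3523.

3523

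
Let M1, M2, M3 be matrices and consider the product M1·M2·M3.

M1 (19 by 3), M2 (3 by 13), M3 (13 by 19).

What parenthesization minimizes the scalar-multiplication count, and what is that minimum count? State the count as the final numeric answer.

1824

(M1·(M2·M3)): cost 1824.
((M1·M2)·M3): cost 5434.
Optimal: (M1·(M2·M3)) with cost 1824.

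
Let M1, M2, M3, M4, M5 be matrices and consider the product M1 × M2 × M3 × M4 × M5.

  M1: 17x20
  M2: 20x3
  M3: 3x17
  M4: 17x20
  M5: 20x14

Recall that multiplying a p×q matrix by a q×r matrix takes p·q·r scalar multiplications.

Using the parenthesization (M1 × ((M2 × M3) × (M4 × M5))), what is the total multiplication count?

15300

(M2 × M3): 20×3 by 3×17 → 20×17, cost 20·3·17 = 1020
(M4 × M5): 17×20 by 20×14 → 17×14, cost 17·20·14 = 4760
((M2 × M3) × (M4 × M5)): 20×17 by 17×14 → 20×14, cost 20·17·14 = 4760; cumulative 10540
(M1 × ((M2 × M3) × (M4 × M5))): 17×20 by 20×14 → 17×14, cost 17·20·14 = 4760; cumulative 15300
Total: 15300 scalar multiplications.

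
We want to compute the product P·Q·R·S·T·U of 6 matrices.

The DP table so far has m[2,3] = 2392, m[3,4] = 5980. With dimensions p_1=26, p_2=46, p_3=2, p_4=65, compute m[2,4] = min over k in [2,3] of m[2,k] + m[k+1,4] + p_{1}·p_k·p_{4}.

m[2,4] = min over k∈[2,3] of m[2,k]+m[k+1,4]+p_{1}·p_k·p_{4}.
k=2: 0 + 5980 + 26·46·65 = 83720; k=3: 2392 + 0 + 26·2·65 = 5772.
Minimum: 5772 at k=3.

5772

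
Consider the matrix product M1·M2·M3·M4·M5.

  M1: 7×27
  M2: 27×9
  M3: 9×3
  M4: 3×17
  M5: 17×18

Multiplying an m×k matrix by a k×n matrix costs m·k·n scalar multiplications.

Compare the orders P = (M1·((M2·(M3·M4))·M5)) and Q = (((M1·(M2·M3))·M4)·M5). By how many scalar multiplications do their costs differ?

Order P = (M1·((M2·(M3·M4))·M5)): (M3·M4): 9×3 by 3×17 → 9×17, cost 9·3·17 = 459; (M2·(M3·M4)): 27×9 by 9×17 → 27×17, cost 27·9·17 = 4131; cumulative 4590; ((M2·(M3·M4))·M5): 27×17 by 17×18 → 27×18, cost 27·17·18 = 8262; cumulative 12852; (M1·((M2·(M3·M4))·M5)): 7×27 by 27×18 → 7×18, cost 7·27·18 = 3402; cumulative 16254. Total 16254.
Order Q = (((M1·(M2·M3))·M4)·M5): (M2·M3): 27×9 by 9×3 → 27×3, cost 27·9·3 = 729; (M1·(M2·M3)): 7×27 by 27×3 → 7×3, cost 7·27·3 = 567; cumulative 1296; ((M1·(M2·M3))·M4): 7×3 by 3×17 → 7×17, cost 7·3·17 = 357; cumulative 1653; (((M1·(M2·M3))·M4)·M5): 7×17 by 17×18 → 7×18, cost 7·17·18 = 2142; cumulative 3795. Total 3795.
Difference: |16254 − 3795| = 12459.

12459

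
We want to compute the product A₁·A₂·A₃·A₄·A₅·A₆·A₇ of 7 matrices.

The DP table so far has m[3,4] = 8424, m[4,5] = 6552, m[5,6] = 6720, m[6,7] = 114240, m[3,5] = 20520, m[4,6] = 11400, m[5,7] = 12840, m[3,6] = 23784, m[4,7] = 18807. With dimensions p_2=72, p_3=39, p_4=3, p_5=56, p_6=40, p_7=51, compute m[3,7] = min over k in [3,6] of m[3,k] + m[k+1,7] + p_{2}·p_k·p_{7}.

32280

m[3,7] = min over k∈[3,6] of m[3,k]+m[k+1,7]+p_{2}·p_k·p_{7}.
k=3: 0 + 18807 + 72·39·51 = 162015; k=4: 8424 + 12840 + 72·3·51 = 32280; k=5: 20520 + 114240 + 72·56·51 = 340392; k=6: 23784 + 0 + 72·40·51 = 170664.
Minimum: 32280 at k=4.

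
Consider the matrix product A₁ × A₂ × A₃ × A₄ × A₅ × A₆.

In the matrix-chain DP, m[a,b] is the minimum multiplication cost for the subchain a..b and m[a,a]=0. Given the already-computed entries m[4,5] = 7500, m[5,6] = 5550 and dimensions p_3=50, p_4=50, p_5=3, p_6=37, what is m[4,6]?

13050

m[4,6] = min over k∈[4,5] of m[4,k]+m[k+1,6]+p_{3}·p_k·p_{6}.
k=4: 0 + 5550 + 50·50·37 = 98050; k=5: 7500 + 0 + 50·3·37 = 13050.
Minimum: 13050 at k=5.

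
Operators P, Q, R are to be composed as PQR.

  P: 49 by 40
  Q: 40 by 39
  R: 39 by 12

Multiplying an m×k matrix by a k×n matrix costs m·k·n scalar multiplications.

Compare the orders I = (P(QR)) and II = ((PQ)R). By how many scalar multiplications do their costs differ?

Order I = (P(QR)): (QR): 40×39 by 39×12 → 40×12, cost 40·39·12 = 18720; (P(QR)): 49×40 by 40×12 → 49×12, cost 49·40·12 = 23520; cumulative 42240. Total 42240.
Order II = ((PQ)R): (PQ): 49×40 by 40×39 → 49×39, cost 49·40·39 = 76440; ((PQ)R): 49×39 by 39×12 → 49×12, cost 49·39·12 = 22932; cumulative 99372. Total 99372.
Difference: |42240 − 99372| = 57132.

57132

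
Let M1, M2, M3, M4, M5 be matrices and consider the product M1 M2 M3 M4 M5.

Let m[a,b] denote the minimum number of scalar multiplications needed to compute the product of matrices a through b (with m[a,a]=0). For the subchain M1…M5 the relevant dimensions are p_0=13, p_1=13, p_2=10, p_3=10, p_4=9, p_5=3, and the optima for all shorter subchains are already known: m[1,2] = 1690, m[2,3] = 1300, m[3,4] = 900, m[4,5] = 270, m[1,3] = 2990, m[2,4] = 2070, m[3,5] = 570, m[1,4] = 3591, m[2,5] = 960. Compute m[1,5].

1467

m[1,5] = min over k∈[1,4] of m[1,k]+m[k+1,5]+p_{0}·p_k·p_{5}.
k=1: 0 + 960 + 13·13·3 = 1467; k=2: 1690 + 570 + 13·10·3 = 2650; k=3: 2990 + 270 + 13·10·3 = 3650; k=4: 3591 + 0 + 13·9·3 = 3942.
Minimum: 1467 at k=1.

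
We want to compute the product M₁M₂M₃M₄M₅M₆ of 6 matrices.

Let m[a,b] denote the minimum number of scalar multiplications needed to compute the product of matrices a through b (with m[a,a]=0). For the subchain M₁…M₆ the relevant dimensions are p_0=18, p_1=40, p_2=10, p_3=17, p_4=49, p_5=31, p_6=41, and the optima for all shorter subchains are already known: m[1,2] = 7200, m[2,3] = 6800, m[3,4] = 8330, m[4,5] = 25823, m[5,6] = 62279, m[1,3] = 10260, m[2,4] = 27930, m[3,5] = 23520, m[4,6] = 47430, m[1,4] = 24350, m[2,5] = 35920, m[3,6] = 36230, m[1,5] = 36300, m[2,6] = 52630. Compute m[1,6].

m[1,6] = min over k∈[1,5] of m[1,k]+m[k+1,6]+p_{0}·p_k·p_{6}.
k=1: 0 + 52630 + 18·40·41 = 82150; k=2: 7200 + 36230 + 18·10·41 = 50810; k=3: 10260 + 47430 + 18·17·41 = 70236; k=4: 24350 + 62279 + 18·49·41 = 122791; k=5: 36300 + 0 + 18·31·41 = 59178.
Minimum: 50810 at k=2.

50810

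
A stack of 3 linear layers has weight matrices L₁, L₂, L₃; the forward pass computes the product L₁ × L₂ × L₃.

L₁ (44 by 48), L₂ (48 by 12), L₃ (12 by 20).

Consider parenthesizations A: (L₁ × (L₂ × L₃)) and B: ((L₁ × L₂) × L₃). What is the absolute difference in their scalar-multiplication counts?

17856

Order A = (L₁ × (L₂ × L₃)): (L₂ × L₃): 48×12 by 12×20 → 48×20, cost 48·12·20 = 11520; (L₁ × (L₂ × L₃)): 44×48 by 48×20 → 44×20, cost 44·48·20 = 42240; cumulative 53760. Total 53760.
Order B = ((L₁ × L₂) × L₃): (L₁ × L₂): 44×48 by 48×12 → 44×12, cost 44·48·12 = 25344; ((L₁ × L₂) × L₃): 44×12 by 12×20 → 44×20, cost 44·12·20 = 10560; cumulative 35904. Total 35904.
Difference: |53760 − 35904| = 17856.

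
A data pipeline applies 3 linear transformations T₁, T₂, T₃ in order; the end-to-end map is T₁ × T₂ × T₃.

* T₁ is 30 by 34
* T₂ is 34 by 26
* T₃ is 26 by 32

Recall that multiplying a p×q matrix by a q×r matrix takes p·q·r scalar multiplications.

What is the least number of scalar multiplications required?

51480

Order (T₁ × (T₂ × T₃)): (T₂ × T₃): 34×26 by 26×32 → 34×32, cost 34·26·32 = 28288; (T₁ × (T₂ × T₃)): 30×34 by 34×32 → 30×32, cost 30·34·32 = 32640; cumulative 60928. Total 60928.
Order ((T₁ × T₂) × T₃): (T₁ × T₂): 30×34 by 34×26 → 30×26, cost 30·34·26 = 26520; ((T₁ × T₂) × T₃): 30×26 by 26×32 → 30×32, cost 30·26·32 = 24960; cumulative 51480. Total 51480.
Minimum: 51480.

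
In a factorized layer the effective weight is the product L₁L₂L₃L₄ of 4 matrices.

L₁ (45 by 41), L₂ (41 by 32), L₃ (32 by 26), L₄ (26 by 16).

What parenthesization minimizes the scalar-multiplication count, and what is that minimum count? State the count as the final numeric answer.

63824

Adjacent pairs: L₁L₂ = 45·41·32 = 59040; L₂L₃ = 41·32·26 = 34112; L₃L₄ = 32·26·16 = 13312.
Length 3: L₁..L₃: k=1: 0+34112+45·41·26=82082; k=2: 59040+0+45·32·26=96480 → min 82082 | L₂..L₄: k=2: 0+13312+41·32·16=34304; k=3: 34112+0+41·26·16=51168 → min 34304.
Length 4: L₁..L₄: k=1: 0+34304+45·41·16=63824; k=2: 59040+13312+45·32·16=95392; k=3: 82082+0+45·26·16=100802 → min 63824.
Optimal parenthesization: (L₁(L₂(L₃L₄))) with cost 63824.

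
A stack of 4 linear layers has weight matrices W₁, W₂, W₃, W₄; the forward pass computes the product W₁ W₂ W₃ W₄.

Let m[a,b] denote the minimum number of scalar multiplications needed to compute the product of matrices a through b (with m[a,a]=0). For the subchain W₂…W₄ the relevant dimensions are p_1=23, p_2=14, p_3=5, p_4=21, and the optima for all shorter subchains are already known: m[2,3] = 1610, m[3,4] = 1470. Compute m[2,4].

4025

m[2,4] = min over k∈[2,3] of m[2,k]+m[k+1,4]+p_{1}·p_k·p_{4}.
k=2: 0 + 1470 + 23·14·21 = 8232; k=3: 1610 + 0 + 23·5·21 = 4025.
Minimum: 4025 at k=3.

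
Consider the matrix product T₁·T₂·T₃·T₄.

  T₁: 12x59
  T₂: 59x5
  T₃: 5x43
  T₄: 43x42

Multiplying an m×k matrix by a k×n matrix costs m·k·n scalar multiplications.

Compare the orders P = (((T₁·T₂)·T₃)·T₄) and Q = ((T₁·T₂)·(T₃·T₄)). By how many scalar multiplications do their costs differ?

Order P = (((T₁·T₂)·T₃)·T₄): (T₁·T₂): 12×59 by 59×5 → 12×5, cost 12·59·5 = 3540; ((T₁·T₂)·T₃): 12×5 by 5×43 → 12×43, cost 12·5·43 = 2580; cumulative 6120; (((T₁·T₂)·T₃)·T₄): 12×43 by 43×42 → 12×42, cost 12·43·42 = 21672; cumulative 27792. Total 27792.
Order Q = ((T₁·T₂)·(T₃·T₄)): (T₁·T₂): 12×59 by 59×5 → 12×5, cost 12·59·5 = 3540; (T₃·T₄): 5×43 by 43×42 → 5×42, cost 5·43·42 = 9030; ((T₁·T₂)·(T₃·T₄)): 12×5 by 5×42 → 12×42, cost 12·5·42 = 2520; cumulative 15090. Total 15090.
Difference: |27792 − 15090| = 12702.

12702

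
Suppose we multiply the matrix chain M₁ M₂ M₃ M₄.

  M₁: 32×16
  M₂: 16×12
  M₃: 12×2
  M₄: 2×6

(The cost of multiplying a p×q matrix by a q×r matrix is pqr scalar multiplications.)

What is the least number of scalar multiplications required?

Adjacent pairs: M₁M₂ = 32·16·12 = 6144; M₂M₃ = 16·12·2 = 384; M₃M₄ = 12·2·6 = 144.
Length 3: M₁..M₃: k=1: 0+384+32·16·2=1408; k=2: 6144+0+32·12·2=6912 → min 1408 | M₂..M₄: k=2: 0+144+16·12·6=1296; k=3: 384+0+16·2·6=576 → min 576.
Length 4: M₁..M₄: k=1: 0+576+32·16·6=3648; k=2: 6144+144+32·12·6=8592; k=3: 1408+0+32·2·6=1792 → min 1792.
Optimal order: ((M₁ (M₂ M₃)) M₄) with cost 1792.

1792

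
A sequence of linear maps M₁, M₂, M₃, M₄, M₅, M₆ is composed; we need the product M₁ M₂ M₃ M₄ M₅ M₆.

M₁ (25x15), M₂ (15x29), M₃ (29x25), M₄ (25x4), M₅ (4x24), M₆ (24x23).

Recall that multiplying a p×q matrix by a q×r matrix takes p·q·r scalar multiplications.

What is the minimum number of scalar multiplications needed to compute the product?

Adjacent pairs: M₁M₂ = 25·15·29 = 10875; M₂M₃ = 15·29·25 = 10875; M₃M₄ = 29·25·4 = 2900; M₄M₅ = 25·4·24 = 2400; M₅M₆ = 4·24·23 = 2208.
Length 3: M₁..M₃: k=1: 0+10875+25·15·25=20250; k=2: 10875+0+25·29·25=29000 → min 20250 | M₂..M₄: k=2: 0+2900+15·29·4=4640; k=3: 10875+0+15·25·4=12375 → min 4640 | M₃..M₅: k=3: 0+2400+29·25·24=19800; k=4: 2900+0+29·4·24=5684 → min 5684 | M₄..M₆: k=4: 0+2208+25·4·23=4508; k=5: 2400+0+25·24·23=16200 → min 4508.
Length 4: M₁..M₄: k=1: 0+4640+25·15·4=6140; k=2: 10875+2900+25·29·4=16675; k=3: 20250+0+25·25·4=22750 → min 6140 | M₂..M₅: k=2: 0+5684+15·29·24=16124; k=3: 10875+2400+15·25·24=22275; k=4: 4640+0+15·4·24=6080 → min 6080 | M₃..M₆: k=3: 0+4508+29·25·23=21183; k=4: 2900+2208+29·4·23=7776; k=5: 5684+0+29·24·23=21692 → min 7776.
Length 5: M₁..M₅: k=1: 0+6080+25·15·24=15080; k=2: 10875+5684+25·29·24=33959; k=3: 20250+2400+25·25·24=37650; k=4: 6140+0+25·4·24=8540 → min 8540 | M₂..M₆: k=2: 0+7776+15·29·23=17781; k=3: 10875+4508+15·25·23=24008; k=4: 4640+2208+15·4·23=8228; k=5: 6080+0+15·24·23=14360 → min 8228.
Length 6: M₁..M₆: k=1: 0+8228+25·15·23=16853; k=2: 10875+7776+25·29·23=35326; k=3: 20250+4508+25·25·23=39133; k=4: 6140+2208+25·4·23=10648; k=5: 8540+0+25·24·23=22340 → min 10648.
Optimal order: ((M₁ (M₂ (M₃ M₄))) (M₅ M₆)) with cost 10648.

10648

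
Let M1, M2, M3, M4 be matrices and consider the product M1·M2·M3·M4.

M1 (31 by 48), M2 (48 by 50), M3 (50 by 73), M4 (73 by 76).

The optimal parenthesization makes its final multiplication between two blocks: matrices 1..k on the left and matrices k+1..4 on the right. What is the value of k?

Adjacent pairs: M1M2 = 31·48·50 = 74400; M2M3 = 48·50·73 = 175200; M3M4 = 50·73·76 = 277400.
Length 3: M1..M3: k=1: 0+175200+31·48·73=283824; k=2: 74400+0+31·50·73=187550 → min 187550 | M2..M4: k=2: 0+277400+48·50·76=459800; k=3: 175200+0+48·73·76=441504 → min 441504.
Top-level splits: k=1: (M1..M1)·(M2..M4) → 0+441504+31·48·76 = 554592; k=2: (M1..M2)·(M3..M4) → 74400+277400+31·50·76 = 469600; k=3: (M1..M3)·(M4..M4) → 187550+0+31·73·76 = 359538.
Best split is after M3, i.e. k = 3.

3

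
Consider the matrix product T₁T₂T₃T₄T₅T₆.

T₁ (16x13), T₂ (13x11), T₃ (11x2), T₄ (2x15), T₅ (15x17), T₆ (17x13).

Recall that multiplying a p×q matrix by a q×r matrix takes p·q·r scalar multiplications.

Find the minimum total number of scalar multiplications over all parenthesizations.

Adjacent pairs: T₁T₂ = 16·13·11 = 2288; T₂T₃ = 13·11·2 = 286; T₃T₄ = 11·2·15 = 330; T₄T₅ = 2·15·17 = 510; T₅T₆ = 15·17·13 = 3315.
Length 3: T₁..T₃: k=1: 0+286+16·13·2=702; k=2: 2288+0+16·11·2=2640 → min 702 | T₂..T₄: k=2: 0+330+13·11·15=2475; k=3: 286+0+13·2·15=676 → min 676 | T₃..T₅: k=3: 0+510+11·2·17=884; k=4: 330+0+11·15·17=3135 → min 884 | T₄..T₆: k=4: 0+3315+2·15·13=3705; k=5: 510+0+2·17·13=952 → min 952.
Length 4: T₁..T₄: k=1: 0+676+16·13·15=3796; k=2: 2288+330+16·11·15=5258; k=3: 702+0+16·2·15=1182 → min 1182 | T₂..T₅: k=2: 0+884+13·11·17=3315; k=3: 286+510+13·2·17=1238; k=4: 676+0+13·15·17=3991 → min 1238 | T₃..T₆: k=3: 0+952+11·2·13=1238; k=4: 330+3315+11·15·13=5790; k=5: 884+0+11·17·13=3315 → min 1238.
Length 5: T₁..T₅: k=1: 0+1238+16·13·17=4774; k=2: 2288+884+16·11·17=6164; k=3: 702+510+16·2·17=1756; k=4: 1182+0+16·15·17=5262 → min 1756 | T₂..T₆: k=2: 0+1238+13·11·13=3097; k=3: 286+952+13·2·13=1576; k=4: 676+3315+13·15·13=6526; k=5: 1238+0+13·17·13=4111 → min 1576.
Length 6: T₁..T₆: k=1: 0+1576+16·13·13=4280; k=2: 2288+1238+16·11·13=5814; k=3: 702+952+16·2·13=2070; k=4: 1182+3315+16·15·13=7617; k=5: 1756+0+16·17·13=5292 → min 2070.
Optimal order: ((T₁(T₂T₃))((T₄T₅)T₆)) with cost 2070.

2070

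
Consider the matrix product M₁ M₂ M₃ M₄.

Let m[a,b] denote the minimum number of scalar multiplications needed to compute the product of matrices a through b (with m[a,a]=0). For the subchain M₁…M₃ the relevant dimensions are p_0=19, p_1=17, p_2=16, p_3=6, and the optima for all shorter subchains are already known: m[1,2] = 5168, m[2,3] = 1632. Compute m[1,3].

3570

m[1,3] = min over k∈[1,2] of m[1,k]+m[k+1,3]+p_{0}·p_k·p_{3}.
k=1: 0 + 1632 + 19·17·6 = 3570; k=2: 5168 + 0 + 19·16·6 = 6992.
Minimum: 3570 at k=1.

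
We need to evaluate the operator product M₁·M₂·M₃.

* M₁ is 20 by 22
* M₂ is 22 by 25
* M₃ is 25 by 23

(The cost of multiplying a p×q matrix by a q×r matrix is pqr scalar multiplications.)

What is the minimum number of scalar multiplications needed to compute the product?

Order (M₁·(M₂·M₃)): (M₂·M₃): 22×25 by 25×23 → 22×23, cost 22·25·23 = 12650; (M₁·(M₂·M₃)): 20×22 by 22×23 → 20×23, cost 20·22·23 = 10120; cumulative 22770. Total 22770.
Order ((M₁·M₂)·M₃): (M₁·M₂): 20×22 by 22×25 → 20×25, cost 20·22·25 = 11000; ((M₁·M₂)·M₃): 20×25 by 25×23 → 20×23, cost 20·25·23 = 11500; cumulative 22500. Total 22500.
Minimum: 22500.

22500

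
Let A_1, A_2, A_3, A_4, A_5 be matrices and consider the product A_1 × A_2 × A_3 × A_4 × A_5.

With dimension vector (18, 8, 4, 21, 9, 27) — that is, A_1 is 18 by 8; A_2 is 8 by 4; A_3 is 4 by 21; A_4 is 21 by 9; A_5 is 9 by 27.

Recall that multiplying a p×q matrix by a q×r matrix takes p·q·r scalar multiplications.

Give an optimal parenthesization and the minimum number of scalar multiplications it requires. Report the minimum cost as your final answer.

4248

Adjacent pairs: A_1A_2 = 18·8·4 = 576; A_2A_3 = 8·4·21 = 672; A_3A_4 = 4·21·9 = 756; A_4A_5 = 21·9·27 = 5103.
Length 3: A_1..A_3: k=1: 0+672+18·8·21=3696; k=2: 576+0+18·4·21=2088 → min 2088 | A_2..A_4: k=2: 0+756+8·4·9=1044; k=3: 672+0+8·21·9=2184 → min 1044 | A_3..A_5: k=3: 0+5103+4·21·27=7371; k=4: 756+0+4·9·27=1728 → min 1728.
Length 4: A_1..A_4: k=1: 0+1044+18·8·9=2340; k=2: 576+756+18·4·9=1980; k=3: 2088+0+18·21·9=5490 → min 1980 | A_2..A_5: k=2: 0+1728+8·4·27=2592; k=3: 672+5103+8·21·27=10311; k=4: 1044+0+8·9·27=2988 → min 2592.
Length 5: A_1..A_5: k=1: 0+2592+18·8·27=6480; k=2: 576+1728+18·4·27=4248; k=3: 2088+5103+18·21·27=17397; k=4: 1980+0+18·9·27=6354 → min 4248.
Optimal parenthesization: ((A_1 × A_2) × ((A_3 × A_4) × A_5)) with cost 4248.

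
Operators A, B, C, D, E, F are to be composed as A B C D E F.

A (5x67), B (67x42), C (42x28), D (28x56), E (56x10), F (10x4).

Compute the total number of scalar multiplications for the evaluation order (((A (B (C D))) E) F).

245200

(C D): 42×28 by 28×56 → 42×56, cost 42·28·56 = 65856
(B (C D)): 67×42 by 42×56 → 67×56, cost 67·42·56 = 157584; cumulative 223440
(A (B (C D))): 5×67 by 67×56 → 5×56, cost 5·67·56 = 18760; cumulative 242200
((A (B (C D))) E): 5×56 by 56×10 → 5×10, cost 5·56·10 = 2800; cumulative 245000
(((A (B (C D))) E) F): 5×10 by 10×4 → 5×4, cost 5·10·4 = 200; cumulative 245200
Total: 245200 scalar multiplications.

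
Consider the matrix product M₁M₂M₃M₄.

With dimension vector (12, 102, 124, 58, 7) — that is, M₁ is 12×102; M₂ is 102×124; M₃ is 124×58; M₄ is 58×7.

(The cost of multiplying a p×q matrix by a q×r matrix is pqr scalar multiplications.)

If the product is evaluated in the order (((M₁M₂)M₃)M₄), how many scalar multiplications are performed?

(M₁M₂): 12×102 by 102×124 → 12×124, cost 12·102·124 = 151776
((M₁M₂)M₃): 12×124 by 124×58 → 12×58, cost 12·124·58 = 86304; cumulative 238080
(((M₁M₂)M₃)M₄): 12×58 by 58×7 → 12×7, cost 12·58·7 = 4872; cumulative 242952
Total: 242952 scalar multiplications.

242952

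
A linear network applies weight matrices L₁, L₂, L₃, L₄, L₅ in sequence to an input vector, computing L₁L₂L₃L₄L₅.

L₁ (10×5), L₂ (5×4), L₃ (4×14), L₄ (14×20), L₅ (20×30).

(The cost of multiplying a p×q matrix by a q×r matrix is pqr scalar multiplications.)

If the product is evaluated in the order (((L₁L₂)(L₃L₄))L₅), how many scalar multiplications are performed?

(L₁L₂): 10×5 by 5×4 → 10×4, cost 10·5·4 = 200
(L₃L₄): 4×14 by 14×20 → 4×20, cost 4·14·20 = 1120
((L₁L₂)(L₃L₄)): 10×4 by 4×20 → 10×20, cost 10·4·20 = 800; cumulative 2120
(((L₁L₂)(L₃L₄))L₅): 10×20 by 20×30 → 10×30, cost 10·20·30 = 6000; cumulative 8120
Total: 8120 scalar multiplications.

8120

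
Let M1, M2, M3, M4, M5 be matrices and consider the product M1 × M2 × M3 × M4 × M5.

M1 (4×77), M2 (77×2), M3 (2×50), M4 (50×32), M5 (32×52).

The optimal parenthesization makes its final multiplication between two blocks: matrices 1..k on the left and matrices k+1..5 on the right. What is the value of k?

2

Adjacent pairs: M1M2 = 4·77·2 = 616; M2M3 = 77·2·50 = 7700; M3M4 = 2·50·32 = 3200; M4M5 = 50·32·52 = 83200.
Length 3: M1..M3: k=1: 0+7700+4·77·50=23100; k=2: 616+0+4·2·50=1016 → min 1016 | M2..M4: k=2: 0+3200+77·2·32=8128; k=3: 7700+0+77·50·32=130900 → min 8128 | M3..M5: k=3: 0+83200+2·50·52=88400; k=4: 3200+0+2·32·52=6528 → min 6528.
Length 4: M1..M4: k=1: 0+8128+4·77·32=17984; k=2: 616+3200+4·2·32=4072; k=3: 1016+0+4·50·32=7416 → min 4072 | M2..M5: k=2: 0+6528+77·2·52=14536; k=3: 7700+83200+77·50·52=291100; k=4: 8128+0+77·32·52=136256 → min 14536.
Top-level splits: k=1: (M1..M1)·(M2..M5) → 0+14536+4·77·52 = 30552; k=2: (M1..M2)·(M3..M5) → 616+6528+4·2·52 = 7560; k=3: (M1..M3)·(M4..M5) → 1016+83200+4·50·52 = 94616; k=4: (M1..M4)·(M5..M5) → 4072+0+4·32·52 = 10728.
Best split is after M2, i.e. k = 2.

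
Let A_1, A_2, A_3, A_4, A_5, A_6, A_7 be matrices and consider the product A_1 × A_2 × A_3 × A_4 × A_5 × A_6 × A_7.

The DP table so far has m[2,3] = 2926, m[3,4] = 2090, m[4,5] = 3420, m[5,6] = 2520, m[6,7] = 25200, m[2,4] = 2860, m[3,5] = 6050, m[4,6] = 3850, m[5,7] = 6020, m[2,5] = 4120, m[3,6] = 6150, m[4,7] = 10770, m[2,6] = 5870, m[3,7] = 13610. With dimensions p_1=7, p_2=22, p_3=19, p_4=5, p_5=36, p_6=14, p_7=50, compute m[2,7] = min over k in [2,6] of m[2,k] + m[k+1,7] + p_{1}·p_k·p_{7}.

10630

m[2,7] = min over k∈[2,6] of m[2,k]+m[k+1,7]+p_{1}·p_k·p_{7}.
k=2: 0 + 13610 + 7·22·50 = 21310; k=3: 2926 + 10770 + 7·19·50 = 20346; k=4: 2860 + 6020 + 7·5·50 = 10630; k=5: 4120 + 25200 + 7·36·50 = 41920; k=6: 5870 + 0 + 7·14·50 = 10770.
Minimum: 10630 at k=4.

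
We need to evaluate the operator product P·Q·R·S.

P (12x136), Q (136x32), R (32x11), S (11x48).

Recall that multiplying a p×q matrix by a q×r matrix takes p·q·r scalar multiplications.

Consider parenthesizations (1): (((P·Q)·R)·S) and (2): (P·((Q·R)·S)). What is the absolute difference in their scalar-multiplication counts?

135232

Order (1) = (((P·Q)·R)·S): (P·Q): 12×136 by 136×32 → 12×32, cost 12·136·32 = 52224; ((P·Q)·R): 12×32 by 32×11 → 12×11, cost 12·32·11 = 4224; cumulative 56448; (((P·Q)·R)·S): 12×11 by 11×48 → 12×48, cost 12·11·48 = 6336; cumulative 62784. Total 62784.
Order (2) = (P·((Q·R)·S)): (Q·R): 136×32 by 32×11 → 136×11, cost 136·32·11 = 47872; ((Q·R)·S): 136×11 by 11×48 → 136×48, cost 136·11·48 = 71808; cumulative 119680; (P·((Q·R)·S)): 12×136 by 136×48 → 12×48, cost 12·136·48 = 78336; cumulative 198016. Total 198016.
Difference: |62784 − 198016| = 135232.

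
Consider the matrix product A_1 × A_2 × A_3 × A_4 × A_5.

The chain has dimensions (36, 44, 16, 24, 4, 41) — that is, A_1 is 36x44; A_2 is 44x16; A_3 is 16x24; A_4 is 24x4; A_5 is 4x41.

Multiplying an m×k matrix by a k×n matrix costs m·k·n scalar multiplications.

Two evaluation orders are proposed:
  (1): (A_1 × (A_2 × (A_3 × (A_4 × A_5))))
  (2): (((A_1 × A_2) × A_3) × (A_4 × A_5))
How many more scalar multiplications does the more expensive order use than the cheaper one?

34960

Order (1) = (A_1 × (A_2 × (A_3 × (A_4 × A_5)))): (A_4 × A_5): 24×4 by 4×41 → 24×41, cost 24·4·41 = 3936; (A_3 × (A_4 × A_5)): 16×24 by 24×41 → 16×41, cost 16·24·41 = 15744; cumulative 19680; (A_2 × (A_3 × (A_4 × A_5))): 44×16 by 16×41 → 44×41, cost 44·16·41 = 28864; cumulative 48544; (A_1 × (A_2 × (A_3 × (A_4 × A_5)))): 36×44 by 44×41 → 36×41, cost 36·44·41 = 64944; cumulative 113488. Total 113488.
Order (2) = (((A_1 × A_2) × A_3) × (A_4 × A_5)): (A_1 × A_2): 36×44 by 44×16 → 36×16, cost 36·44·16 = 25344; ((A_1 × A_2) × A_3): 36×16 by 16×24 → 36×24, cost 36·16·24 = 13824; cumulative 39168; (A_4 × A_5): 24×4 by 4×41 → 24×41, cost 24·4·41 = 3936; (((A_1 × A_2) × A_3) × (A_4 × A_5)): 36×24 by 24×41 → 36×41, cost 36·24·41 = 35424; cumulative 78528. Total 78528.
Difference: |113488 − 78528| = 34960.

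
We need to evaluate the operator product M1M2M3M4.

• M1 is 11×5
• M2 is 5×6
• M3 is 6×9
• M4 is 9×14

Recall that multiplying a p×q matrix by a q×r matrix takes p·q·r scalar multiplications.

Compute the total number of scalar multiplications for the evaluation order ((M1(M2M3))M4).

(M2M3): 5×6 by 6×9 → 5×9, cost 5·6·9 = 270
(M1(M2M3)): 11×5 by 5×9 → 11×9, cost 11·5·9 = 495; cumulative 765
((M1(M2M3))M4): 11×9 by 9×14 → 11×14, cost 11·9·14 = 1386; cumulative 2151
Total: 2151 scalar multiplications.

2151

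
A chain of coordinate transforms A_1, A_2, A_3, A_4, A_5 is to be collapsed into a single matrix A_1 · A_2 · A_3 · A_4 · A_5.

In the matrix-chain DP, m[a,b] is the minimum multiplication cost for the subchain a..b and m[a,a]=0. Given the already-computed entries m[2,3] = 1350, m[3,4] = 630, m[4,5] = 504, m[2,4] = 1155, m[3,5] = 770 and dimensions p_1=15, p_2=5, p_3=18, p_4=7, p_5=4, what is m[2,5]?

m[2,5] = min over k∈[2,4] of m[2,k]+m[k+1,5]+p_{1}·p_k·p_{5}.
k=2: 0 + 770 + 15·5·4 = 1070; k=3: 1350 + 504 + 15·18·4 = 2934; k=4: 1155 + 0 + 15·7·4 = 1575.
Minimum: 1070 at k=2.

1070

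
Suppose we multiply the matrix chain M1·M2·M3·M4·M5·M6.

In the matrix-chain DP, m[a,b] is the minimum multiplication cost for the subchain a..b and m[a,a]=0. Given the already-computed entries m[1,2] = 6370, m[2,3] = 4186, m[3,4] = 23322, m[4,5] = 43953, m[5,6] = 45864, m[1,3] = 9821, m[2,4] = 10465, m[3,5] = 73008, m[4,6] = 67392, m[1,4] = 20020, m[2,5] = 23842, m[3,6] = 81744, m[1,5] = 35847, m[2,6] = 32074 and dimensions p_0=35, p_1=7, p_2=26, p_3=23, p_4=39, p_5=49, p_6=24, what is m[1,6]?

m[1,6] = min over k∈[1,5] of m[1,k]+m[k+1,6]+p_{0}·p_k·p_{6}.
k=1: 0 + 32074 + 35·7·24 = 37954; k=2: 6370 + 81744 + 35·26·24 = 109954; k=3: 9821 + 67392 + 35·23·24 = 96533; k=4: 20020 + 45864 + 35·39·24 = 98644; k=5: 35847 + 0 + 35·49·24 = 77007.
Minimum: 37954 at k=1.

37954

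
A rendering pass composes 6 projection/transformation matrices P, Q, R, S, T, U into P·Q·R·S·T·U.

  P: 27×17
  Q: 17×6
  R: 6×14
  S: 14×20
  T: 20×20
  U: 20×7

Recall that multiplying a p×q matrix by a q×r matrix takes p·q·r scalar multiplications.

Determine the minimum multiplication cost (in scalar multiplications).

8808

Adjacent pairs: PQ = 27·17·6 = 2754; QR = 17·6·14 = 1428; RS = 6·14·20 = 1680; ST = 14·20·20 = 5600; TU = 20·20·7 = 2800.
Length 3: P..R: k=1: 0+1428+27·17·14=7854; k=2: 2754+0+27·6·14=5022 → min 5022 | Q..S: k=2: 0+1680+17·6·20=3720; k=3: 1428+0+17·14·20=6188 → min 3720 | R..T: k=3: 0+5600+6·14·20=7280; k=4: 1680+0+6·20·20=4080 → min 4080 | S..U: k=4: 0+2800+14·20·7=4760; k=5: 5600+0+14·20·7=7560 → min 4760.
Length 4: P..S: k=1: 0+3720+27·17·20=12900; k=2: 2754+1680+27·6·20=7674; k=3: 5022+0+27·14·20=12582 → min 7674 | Q..T: k=2: 0+4080+17·6·20=6120; k=3: 1428+5600+17·14·20=11788; k=4: 3720+0+17·20·20=10520 → min 6120 | R..U: k=3: 0+4760+6·14·7=5348; k=4: 1680+2800+6·20·7=5320; k=5: 4080+0+6·20·7=4920 → min 4920.
Length 5: P..T: k=1: 0+6120+27·17·20=15300; k=2: 2754+4080+27·6·20=10074; k=3: 5022+5600+27·14·20=18182; k=4: 7674+0+27·20·20=18474 → min 10074 | Q..U: k=2: 0+4920+17·6·7=5634; k=3: 1428+4760+17·14·7=7854; k=4: 3720+2800+17·20·7=8900; k=5: 6120+0+17·20·7=8500 → min 5634.
Length 6: P..U: k=1: 0+5634+27·17·7=8847; k=2: 2754+4920+27·6·7=8808; k=3: 5022+4760+27·14·7=12428; k=4: 7674+2800+27·20·7=14254; k=5: 10074+0+27·20·7=13854 → min 8808.
Optimal order: ((P·Q)·(((R·S)·T)·U)) with cost 8808.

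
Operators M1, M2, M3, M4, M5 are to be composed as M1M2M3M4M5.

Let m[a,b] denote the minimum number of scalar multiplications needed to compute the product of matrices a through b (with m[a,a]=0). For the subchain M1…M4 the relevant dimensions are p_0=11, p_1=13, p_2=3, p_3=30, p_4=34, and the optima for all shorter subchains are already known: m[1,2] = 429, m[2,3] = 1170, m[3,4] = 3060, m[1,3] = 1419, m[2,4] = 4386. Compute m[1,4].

m[1,4] = min over k∈[1,3] of m[1,k]+m[k+1,4]+p_{0}·p_k·p_{4}.
k=1: 0 + 4386 + 11·13·34 = 9248; k=2: 429 + 3060 + 11·3·34 = 4611; k=3: 1419 + 0 + 11·30·34 = 12639.
Minimum: 4611 at k=2.

4611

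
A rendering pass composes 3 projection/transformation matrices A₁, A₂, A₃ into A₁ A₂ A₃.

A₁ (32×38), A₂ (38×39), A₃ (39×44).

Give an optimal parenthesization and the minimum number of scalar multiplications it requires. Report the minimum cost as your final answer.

(A₁ (A₂ A₃)): cost 118712.
((A₁ A₂) A₃): cost 102336.
Optimal: ((A₁ A₂) A₃) with cost 102336.

102336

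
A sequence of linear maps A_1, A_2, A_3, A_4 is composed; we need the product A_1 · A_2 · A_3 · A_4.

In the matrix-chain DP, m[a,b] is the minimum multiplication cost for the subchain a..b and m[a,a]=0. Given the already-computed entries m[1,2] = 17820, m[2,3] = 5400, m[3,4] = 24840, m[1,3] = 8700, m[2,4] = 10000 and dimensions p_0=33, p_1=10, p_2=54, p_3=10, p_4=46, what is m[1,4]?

m[1,4] = min over k∈[1,3] of m[1,k]+m[k+1,4]+p_{0}·p_k·p_{4}.
k=1: 0 + 10000 + 33·10·46 = 25180; k=2: 17820 + 24840 + 33·54·46 = 124632; k=3: 8700 + 0 + 33·10·46 = 23880.
Minimum: 23880 at k=3.

23880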